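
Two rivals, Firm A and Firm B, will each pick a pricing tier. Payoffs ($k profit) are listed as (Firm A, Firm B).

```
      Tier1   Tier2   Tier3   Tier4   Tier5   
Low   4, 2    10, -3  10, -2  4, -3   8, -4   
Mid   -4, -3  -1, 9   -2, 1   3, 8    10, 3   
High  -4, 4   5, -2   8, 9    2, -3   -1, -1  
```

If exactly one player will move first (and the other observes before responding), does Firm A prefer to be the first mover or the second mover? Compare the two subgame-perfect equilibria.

second

If Firm A leads: Firm B's best replies are Low→Tier1, Mid→Tier2, High→Tier3; Firm A's induced payoffs 4, -1, 8; outcome (High, Tier3), payoffs (8, 9).
If Firm B leads: Firm A's best replies are Tier1→Low, Tier2→Low, Tier3→Low, Tier4→Low, Tier5→Mid; Firm B's induced payoffs 2, -3, -2, -3, 3; outcome (Mid, Tier5), payoffs (10, 3).
Firm A gets 8 moving first and 10 moving second, so Firm A prefers to move second.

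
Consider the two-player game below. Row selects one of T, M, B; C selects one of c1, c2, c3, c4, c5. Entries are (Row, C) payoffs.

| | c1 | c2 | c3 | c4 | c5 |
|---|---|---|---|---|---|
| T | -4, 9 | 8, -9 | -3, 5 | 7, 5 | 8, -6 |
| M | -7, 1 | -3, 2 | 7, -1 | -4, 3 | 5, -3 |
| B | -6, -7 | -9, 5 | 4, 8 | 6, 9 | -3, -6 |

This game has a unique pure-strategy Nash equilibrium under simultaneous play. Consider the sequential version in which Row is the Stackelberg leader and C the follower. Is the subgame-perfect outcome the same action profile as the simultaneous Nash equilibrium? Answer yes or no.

C best-responds to each possible Row move:
- T → C plays c1 (best of 9, -9, 5, 5, -6); Row gets -4.
- M → C plays c4 (best of 1, 2, -1, 3, -3); Row gets -4.
- B → C plays c4 (best of -7, 5, 8, 9, -6); Row gets 6.
Row's induced payoffs are -4, -4, 6, so Row commits to B. Subgame-perfect outcome: (B, c4) with payoffs (6, 9).
Under simultaneous play:
Row's best replies: c1→T; c2→T; c3→M; c4→T; c5→T.
C's best replies: T→c1; M→c4; B→c4.
The unique mutual best reply is (T, c1), giving (-4, 9).
Sequential outcome (B, c4) differs from the Nash profile (T, c1).

no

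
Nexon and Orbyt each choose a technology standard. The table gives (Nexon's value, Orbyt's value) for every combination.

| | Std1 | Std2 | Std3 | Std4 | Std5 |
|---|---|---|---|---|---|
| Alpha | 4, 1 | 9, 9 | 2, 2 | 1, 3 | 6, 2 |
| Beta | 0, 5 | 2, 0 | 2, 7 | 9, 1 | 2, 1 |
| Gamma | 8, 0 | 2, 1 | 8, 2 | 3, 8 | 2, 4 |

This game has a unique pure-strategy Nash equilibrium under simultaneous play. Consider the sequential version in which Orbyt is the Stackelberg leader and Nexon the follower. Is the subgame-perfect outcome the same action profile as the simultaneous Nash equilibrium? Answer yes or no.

Backward induction with Orbyt moving first.
- Std1 → Nexon plays Gamma (best of 4, 0, 8); Orbyt gets 0.
- Std2 → Nexon plays Alpha (best of 9, 2, 2); Orbyt gets 9.
- Std3 → Nexon plays Gamma (best of 2, 2, 8); Orbyt gets 2.
- Std4 → Nexon plays Beta (best of 1, 9, 3); Orbyt gets 1.
- Std5 → Nexon plays Alpha (best of 6, 2, 2); Orbyt gets 2.
Maximizing over 0, 9, 2, 1, 2, Orbyt chooses Std2. Subgame-perfect outcome: (Alpha, Std2) with payoffs (9, 9).
Under simultaneous play:
Nexon's best replies: Std1→Gamma; Std2→Alpha; Std3→Gamma; Std4→Beta; Std5→Alpha.
Orbyt's best replies: Alpha→Std2; Beta→Std3; Gamma→Std4.
Only (Alpha, Std2) has each player best-responding; Nash payoffs (9, 9).
Sequential outcome (Alpha, Std2) coincides with the Nash profile (Alpha, Std2).

yes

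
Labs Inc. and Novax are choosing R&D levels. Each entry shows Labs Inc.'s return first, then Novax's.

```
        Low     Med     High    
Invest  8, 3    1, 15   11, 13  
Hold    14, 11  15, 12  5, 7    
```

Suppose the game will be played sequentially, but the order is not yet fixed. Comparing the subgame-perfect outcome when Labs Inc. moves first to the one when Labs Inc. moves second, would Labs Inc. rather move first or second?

If Labs Inc. leads: Novax's best replies are Invest→Med, Hold→Med; Labs Inc.'s induced payoffs 1, 15; outcome (Hold, Med), payoffs (15, 12).
If Novax leads: Labs Inc.'s best replies are Low→Hold, Med→Hold, High→Invest; Novax's induced payoffs 11, 12, 13; outcome (Invest, High), payoffs (11, 13).
Labs Inc. gets 15 moving first and 11 moving second, so Labs Inc. prefers to move first.

first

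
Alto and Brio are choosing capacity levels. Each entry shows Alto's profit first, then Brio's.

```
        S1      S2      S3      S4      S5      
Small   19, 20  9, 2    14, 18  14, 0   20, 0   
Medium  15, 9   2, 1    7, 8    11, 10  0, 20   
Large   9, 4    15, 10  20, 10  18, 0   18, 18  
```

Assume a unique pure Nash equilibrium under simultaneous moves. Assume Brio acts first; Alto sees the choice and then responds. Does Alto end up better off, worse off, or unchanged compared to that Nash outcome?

unchanged

Backward induction with Brio moving first.
- S1 → Alto plays Small (best of 19, 15, 9); Brio gets 20.
- S2 → Alto plays Large (best of 9, 2, 15); Brio gets 10.
- S3 → Alto plays Large (best of 14, 7, 20); Brio gets 10.
- S4 → Alto plays Large (best of 14, 11, 18); Brio gets 0.
- S5 → Alto plays Small (best of 20, 0, 18); Brio gets 0.
Among 20, 10, 10, 0, 0, the best is 20 at S1. Subgame-perfect outcome: (Small, S1) with payoffs (19, 20).
For the simultaneous game, intersect best replies.
Alto's best replies: S1→Small; S2→Large; S3→Large; S4→Large; S5→Small.
Brio's best replies: Small→S1; Medium→S5; Large→S5.
Only (Small, S1) has each player best-responding; Nash payoffs (19, 20).
Alto earns 19 sequentially versus 19 at the Nash outcome: unchanged.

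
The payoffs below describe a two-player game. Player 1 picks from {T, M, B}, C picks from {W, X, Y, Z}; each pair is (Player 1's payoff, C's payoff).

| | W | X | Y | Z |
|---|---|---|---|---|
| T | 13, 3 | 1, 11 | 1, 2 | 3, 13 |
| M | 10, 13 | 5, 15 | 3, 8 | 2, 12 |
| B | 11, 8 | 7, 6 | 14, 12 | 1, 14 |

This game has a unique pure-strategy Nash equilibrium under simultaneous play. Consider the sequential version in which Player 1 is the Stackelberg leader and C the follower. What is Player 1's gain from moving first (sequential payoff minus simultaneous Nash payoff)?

2

Backward induction with Player 1 moving first.
- T: C compares 3, 11, 2, 13 and picks Z; Player 1 would get 3.
- M: C compares 13, 15, 8, 12 and picks X; Player 1 would get 5.
- B: C compares 8, 6, 12, 14 and picks Z; Player 1 would get 1.
Player 1's induced payoffs are 3, 5, 1, so Player 1 commits to M. Subgame-perfect outcome: (M, X) with payoffs (5, 15).
Now find the simultaneous Nash equilibrium.
Player 1's best replies: W→T; X→B; Y→B; Z→T.
C's best replies: T→Z; M→X; B→Z.
Only (T, Z) has each player best-responding; Nash payoffs (3, 13).
Player 1's commitment gain: 5 − 3 = 2.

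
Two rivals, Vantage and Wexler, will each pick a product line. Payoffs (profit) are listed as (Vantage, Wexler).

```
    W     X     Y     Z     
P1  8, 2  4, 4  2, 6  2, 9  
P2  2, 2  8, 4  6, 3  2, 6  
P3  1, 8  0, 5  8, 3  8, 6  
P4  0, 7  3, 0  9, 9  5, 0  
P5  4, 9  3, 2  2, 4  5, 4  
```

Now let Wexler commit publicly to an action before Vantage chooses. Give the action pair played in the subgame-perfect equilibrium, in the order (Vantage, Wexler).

(P4, Y)

Work backward from Vantage's decision.
- W: Vantage compares 8, 2, 1, 0, 4 and picks P1; Wexler would get 2.
- X: Vantage compares 4, 8, 0, 3, 3 and picks P2; Wexler would get 4.
- Y: Vantage compares 2, 6, 8, 9, 2 and picks P4; Wexler would get 9.
- Z: Vantage compares 2, 2, 8, 5, 5 and picks P3; Wexler would get 6.
Among 2, 4, 9, 6, the best is 9 at Y. Subgame-perfect outcome: (P4, Y) with payoffs (9, 9).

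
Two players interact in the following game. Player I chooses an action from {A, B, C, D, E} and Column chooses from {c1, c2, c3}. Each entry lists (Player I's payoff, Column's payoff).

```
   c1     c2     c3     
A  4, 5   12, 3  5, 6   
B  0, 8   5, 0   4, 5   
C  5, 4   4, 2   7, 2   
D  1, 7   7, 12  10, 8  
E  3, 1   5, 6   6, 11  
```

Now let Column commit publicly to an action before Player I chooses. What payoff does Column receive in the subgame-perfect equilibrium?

Work backward from Player I's decision.
- c1 → Player I plays C (best of 4, 0, 5, 1, 3); Column gets 4.
- c2 → Player I plays A (best of 12, 5, 4, 7, 5); Column gets 3.
- c3 → Player I plays D (best of 5, 4, 7, 10, 6); Column gets 8.
Maximizing over 4, 3, 8, Column chooses c3. Subgame-perfect outcome: (D, c3) with payoffs (10, 8).

8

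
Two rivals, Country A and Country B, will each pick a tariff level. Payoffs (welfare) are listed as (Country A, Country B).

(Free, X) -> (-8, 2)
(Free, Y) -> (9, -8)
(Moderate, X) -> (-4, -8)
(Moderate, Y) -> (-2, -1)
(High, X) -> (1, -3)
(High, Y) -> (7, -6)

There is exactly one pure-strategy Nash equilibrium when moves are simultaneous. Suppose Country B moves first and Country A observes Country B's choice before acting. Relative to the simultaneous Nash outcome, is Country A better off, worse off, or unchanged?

unchanged

Solve by backward induction (Country B leads).
- X: Country A compares -8, -4, 1 and picks High; Country B would get -3.
- Y: Country A compares 9, -2, 7 and picks Free; Country B would get -8.
Country B's induced payoffs are -3, -8, so Country B commits to X. Subgame-perfect outcome: (High, X) with payoffs (1, -3).
Under simultaneous play:
Country A's best replies: X→High; Y→Free.
Country B's best replies: Free→X; Moderate→Y; High→X.
Only (High, X) has each player best-responding; Nash payoffs (1, -3).
Country A earns 1 sequentially versus 1 at the Nash outcome: unchanged.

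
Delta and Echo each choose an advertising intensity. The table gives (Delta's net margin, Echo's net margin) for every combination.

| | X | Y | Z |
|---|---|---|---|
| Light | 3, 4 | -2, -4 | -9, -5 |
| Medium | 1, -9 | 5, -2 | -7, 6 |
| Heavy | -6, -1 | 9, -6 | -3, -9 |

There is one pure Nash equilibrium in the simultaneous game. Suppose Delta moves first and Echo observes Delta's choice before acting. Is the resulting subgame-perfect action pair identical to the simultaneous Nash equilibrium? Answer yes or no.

Work backward from Echo's decision.
- Light: Echo compares 4, -4, -5 and picks X; Delta would get 3.
- Medium: Echo compares -9, -2, 6 and picks Z; Delta would get -7.
- Heavy: Echo compares -1, -6, -9 and picks X; Delta would get -6.
Delta's induced payoffs are 3, -7, -6, so Delta commits to Light. Subgame-perfect outcome: (Light, X) with payoffs (3, 4).
For the simultaneous game, intersect best replies.
Delta's best replies: X→Light; Y→Heavy; Z→Heavy.
Echo's best replies: Light→X; Medium→Z; Heavy→X.
Only (Light, X) has each player best-responding; Nash payoffs (3, 4).
Sequential outcome (Light, X) coincides with the Nash profile (Light, X).

yes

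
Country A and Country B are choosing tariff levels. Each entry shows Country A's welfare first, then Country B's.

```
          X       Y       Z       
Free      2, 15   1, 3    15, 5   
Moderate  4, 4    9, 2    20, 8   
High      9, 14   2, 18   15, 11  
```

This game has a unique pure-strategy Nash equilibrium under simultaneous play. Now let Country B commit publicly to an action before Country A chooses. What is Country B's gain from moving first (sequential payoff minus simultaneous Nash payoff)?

6

Solve by backward induction (Country B leads).
- X: Country A compares 2, 4, 9 and picks High; Country B would get 14.
- Y: Country A compares 1, 9, 2 and picks Moderate; Country B would get 2.
- Z: Country A compares 15, 20, 15 and picks Moderate; Country B would get 8.
Maximizing over 14, 2, 8, Country B chooses X. Subgame-perfect outcome: (High, X) with payoffs (9, 14).
Under simultaneous play:
Country A's best replies: X→High; Y→Moderate; Z→Moderate.
Country B's best replies: Free→X; Moderate→Z; High→Y.
Only (Moderate, Z) has each player best-responding; Nash payoffs (20, 8).
Country B's commitment gain: 14 − 8 = 6.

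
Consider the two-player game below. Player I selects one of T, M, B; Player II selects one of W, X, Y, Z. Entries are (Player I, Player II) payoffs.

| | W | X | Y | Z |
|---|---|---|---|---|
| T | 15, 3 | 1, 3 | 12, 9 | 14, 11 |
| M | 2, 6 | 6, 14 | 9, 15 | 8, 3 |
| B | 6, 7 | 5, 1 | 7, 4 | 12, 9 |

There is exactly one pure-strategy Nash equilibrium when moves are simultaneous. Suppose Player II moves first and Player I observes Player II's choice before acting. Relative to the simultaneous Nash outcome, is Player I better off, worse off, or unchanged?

worse off

Player I best-responds to each possible Player II move:
- W: BR = T, leader payoff 3.
- X: BR = M, leader payoff 14.
- Y: BR = T, leader payoff 9.
- Z: BR = T, leader payoff 11.
Maximizing over 3, 14, 9, 11, Player II chooses X. Subgame-perfect outcome: (M, X) with payoffs (6, 14).
For the simultaneous game, intersect best replies.
Player I's best replies: W→T; X→M; Y→T; Z→T.
Player II's best replies: T→Z; M→Y; B→Z.
Only (T, Z) has each player best-responding; Nash payoffs (14, 11).
Player I earns 6 sequentially versus 14 at the Nash outcome: worse off.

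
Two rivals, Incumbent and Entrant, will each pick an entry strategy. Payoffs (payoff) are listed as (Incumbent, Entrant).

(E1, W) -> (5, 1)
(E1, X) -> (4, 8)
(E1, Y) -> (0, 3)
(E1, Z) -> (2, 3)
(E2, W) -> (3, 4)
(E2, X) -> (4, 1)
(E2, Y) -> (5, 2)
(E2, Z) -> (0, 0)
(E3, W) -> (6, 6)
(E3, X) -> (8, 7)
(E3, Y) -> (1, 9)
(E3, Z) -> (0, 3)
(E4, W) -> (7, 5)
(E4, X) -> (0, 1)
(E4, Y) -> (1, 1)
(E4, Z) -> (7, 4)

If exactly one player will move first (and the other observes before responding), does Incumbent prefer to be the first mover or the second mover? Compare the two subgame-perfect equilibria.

second

If Incumbent leads: Entrant's best replies are E1→X, E2→W, E3→Y, E4→W; Incumbent's induced payoffs 4, 3, 1, 7; outcome (E4, W), payoffs (7, 5).
If Entrant leads: Incumbent's best replies are W→E4, X→E3, Y→E2, Z→E4; Entrant's induced payoffs 5, 7, 2, 4; outcome (E3, X), payoffs (8, 7).
Incumbent gets 7 moving first and 8 moving second, so Incumbent prefers to move second.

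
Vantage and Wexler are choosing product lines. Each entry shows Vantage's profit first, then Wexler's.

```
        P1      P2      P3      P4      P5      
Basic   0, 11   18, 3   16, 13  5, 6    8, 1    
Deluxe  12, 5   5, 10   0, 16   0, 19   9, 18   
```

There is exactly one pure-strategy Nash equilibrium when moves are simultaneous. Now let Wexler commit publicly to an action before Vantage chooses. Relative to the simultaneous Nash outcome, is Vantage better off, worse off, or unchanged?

Backward induction with Wexler moving first.
- P1: BR = Deluxe, leader payoff 5.
- P2: BR = Basic, leader payoff 3.
- P3: BR = Basic, leader payoff 13.
- P4: BR = Basic, leader payoff 6.
- P5: BR = Deluxe, leader payoff 18.
Among 5, 3, 13, 6, 18, the best is 18 at P5. Subgame-perfect outcome: (Deluxe, P5) with payoffs (9, 18).
For the simultaneous game, intersect best replies.
Vantage's best replies: P1→Deluxe; P2→Basic; P3→Basic; P4→Basic; P5→Deluxe.
Wexler's best replies: Basic→P3; Deluxe→P4.
The unique mutual best reply is (Basic, P3), giving (16, 13).
Vantage earns 9 sequentially versus 16 at the Nash outcome: worse off.

worse off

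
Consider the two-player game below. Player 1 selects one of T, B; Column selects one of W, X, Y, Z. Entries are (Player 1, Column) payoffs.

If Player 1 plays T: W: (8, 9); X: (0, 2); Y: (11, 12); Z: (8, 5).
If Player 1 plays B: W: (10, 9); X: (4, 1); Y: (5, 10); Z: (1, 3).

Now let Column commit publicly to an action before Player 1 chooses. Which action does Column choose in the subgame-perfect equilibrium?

Player 1 best-responds to each possible Column move:
- W: BR = B, leader payoff 9.
- X: BR = B, leader payoff 1.
- Y: BR = T, leader payoff 12.
- Z: BR = T, leader payoff 5.
Column's induced payoffs are 9, 1, 12, 5, so Column commits to Y. Subgame-perfect outcome: (T, Y) with payoffs (11, 12).

Y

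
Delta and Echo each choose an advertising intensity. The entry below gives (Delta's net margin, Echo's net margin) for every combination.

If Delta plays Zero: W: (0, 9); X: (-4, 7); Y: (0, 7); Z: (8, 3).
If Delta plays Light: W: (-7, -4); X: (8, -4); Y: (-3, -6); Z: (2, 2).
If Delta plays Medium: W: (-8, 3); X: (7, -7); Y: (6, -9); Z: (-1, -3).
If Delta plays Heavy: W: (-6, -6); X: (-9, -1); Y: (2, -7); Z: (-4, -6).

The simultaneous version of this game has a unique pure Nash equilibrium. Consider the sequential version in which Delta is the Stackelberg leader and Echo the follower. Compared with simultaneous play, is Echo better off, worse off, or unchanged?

Solve by backward induction (Delta leads).
- Zero: Echo compares 9, 7, 7, 3 and picks W; Delta would get 0.
- Light: Echo compares -4, -4, -6, 2 and picks Z; Delta would get 2.
- Medium: Echo compares 3, -7, -9, -3 and picks W; Delta would get -8.
- Heavy: Echo compares -6, -1, -7, -6 and picks X; Delta would get -9.
Among 0, 2, -8, -9, the best is 2 at Light. Subgame-perfect outcome: (Light, Z) with payoffs (2, 2).
Under simultaneous play:
Delta's best replies: W→Zero; X→Light; Y→Medium; Z→Zero.
Echo's best replies: Zero→W; Light→Z; Medium→W; Heavy→X.
The unique mutual best reply is (Zero, W), giving (0, 9).
Echo earns 2 sequentially versus 9 at the Nash outcome: worse off.

worse off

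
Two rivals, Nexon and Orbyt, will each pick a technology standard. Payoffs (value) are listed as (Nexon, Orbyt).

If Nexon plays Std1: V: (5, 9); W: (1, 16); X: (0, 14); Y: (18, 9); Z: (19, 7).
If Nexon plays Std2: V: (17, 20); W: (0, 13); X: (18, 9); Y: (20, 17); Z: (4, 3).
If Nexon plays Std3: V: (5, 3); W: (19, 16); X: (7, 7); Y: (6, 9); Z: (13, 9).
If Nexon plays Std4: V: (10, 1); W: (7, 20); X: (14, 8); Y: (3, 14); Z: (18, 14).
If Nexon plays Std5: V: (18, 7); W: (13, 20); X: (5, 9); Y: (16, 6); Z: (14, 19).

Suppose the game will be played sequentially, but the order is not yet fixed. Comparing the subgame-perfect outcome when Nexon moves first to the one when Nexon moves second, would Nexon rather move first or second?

If Nexon leads: Orbyt's best replies are Std1→W, Std2→V, Std3→W, Std4→W, Std5→W; Nexon's induced payoffs 1, 17, 19, 7, 13; outcome (Std3, W), payoffs (19, 16).
If Orbyt leads: Nexon's best replies are V→Std5, W→Std3, X→Std2, Y→Std2, Z→Std1; Orbyt's induced payoffs 7, 16, 9, 17, 7; outcome (Std2, Y), payoffs (20, 17).
Nexon gets 19 moving first and 20 moving second, so Nexon prefers to move second.

second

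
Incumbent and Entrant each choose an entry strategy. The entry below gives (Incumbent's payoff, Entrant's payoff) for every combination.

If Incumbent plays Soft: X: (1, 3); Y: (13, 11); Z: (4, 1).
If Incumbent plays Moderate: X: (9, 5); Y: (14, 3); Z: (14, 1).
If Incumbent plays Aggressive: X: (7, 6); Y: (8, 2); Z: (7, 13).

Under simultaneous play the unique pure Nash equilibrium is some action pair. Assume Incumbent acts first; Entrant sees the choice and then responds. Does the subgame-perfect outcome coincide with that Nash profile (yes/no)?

Work backward from Entrant's decision.
- Soft: Entrant compares 3, 11, 1 and picks Y; Incumbent would get 13.
- Moderate: Entrant compares 5, 3, 1 and picks X; Incumbent would get 9.
- Aggressive: Entrant compares 6, 2, 13 and picks Z; Incumbent would get 7.
Incumbent's induced payoffs are 13, 9, 7, so Incumbent commits to Soft. Subgame-perfect outcome: (Soft, Y) with payoffs (13, 11).
Under simultaneous play:
Incumbent's best replies: X→Moderate; Y→Moderate; Z→Moderate.
Entrant's best replies: Soft→Y; Moderate→X; Aggressive→Z.
Only (Moderate, X) has each player best-responding; Nash payoffs (9, 5).
Sequential outcome (Soft, Y) differs from the Nash profile (Moderate, X).

no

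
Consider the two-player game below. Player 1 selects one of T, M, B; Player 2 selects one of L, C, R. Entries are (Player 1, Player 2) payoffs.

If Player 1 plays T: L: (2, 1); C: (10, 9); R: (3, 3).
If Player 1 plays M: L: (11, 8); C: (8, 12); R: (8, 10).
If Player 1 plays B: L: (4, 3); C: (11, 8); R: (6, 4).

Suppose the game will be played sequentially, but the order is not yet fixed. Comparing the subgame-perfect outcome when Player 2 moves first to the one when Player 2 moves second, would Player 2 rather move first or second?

If Player 1 leads: Player 2's best replies are T→C, M→C, B→C; Player 1's induced payoffs 10, 8, 11; outcome (B, C), payoffs (11, 8).
If Player 2 leads: Player 1's best replies are L→M, C→B, R→M; Player 2's induced payoffs 8, 8, 10; outcome (M, R), payoffs (8, 10).
Player 2 gets 10 moving first and 8 moving second, so Player 2 prefers to move first.

first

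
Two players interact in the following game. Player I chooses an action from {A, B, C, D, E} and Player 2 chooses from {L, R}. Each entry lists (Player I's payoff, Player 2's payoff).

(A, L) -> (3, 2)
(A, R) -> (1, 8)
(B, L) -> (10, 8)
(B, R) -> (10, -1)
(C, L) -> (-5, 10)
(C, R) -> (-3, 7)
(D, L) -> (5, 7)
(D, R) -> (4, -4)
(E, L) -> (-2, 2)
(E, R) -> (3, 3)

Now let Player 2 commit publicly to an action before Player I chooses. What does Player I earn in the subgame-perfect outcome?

10

Work backward from Player I's decision.
- L: Player I compares 3, 10, -5, 5, -2 and picks B; Player 2 would get 8.
- R: Player I compares 1, 10, -3, 4, 3 and picks B; Player 2 would get -1.
Maximizing over 8, -1, Player 2 chooses L. Subgame-perfect outcome: (B, L) with payoffs (10, 8).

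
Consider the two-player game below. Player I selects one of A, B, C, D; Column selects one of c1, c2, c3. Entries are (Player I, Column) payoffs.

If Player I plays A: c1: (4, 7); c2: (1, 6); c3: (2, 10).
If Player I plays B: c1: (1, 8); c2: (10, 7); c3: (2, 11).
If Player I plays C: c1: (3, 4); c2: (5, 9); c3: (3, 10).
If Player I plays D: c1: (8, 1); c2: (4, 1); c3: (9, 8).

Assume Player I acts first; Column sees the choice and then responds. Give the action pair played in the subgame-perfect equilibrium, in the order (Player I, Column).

Work backward from Column's decision.
- A → Column plays c3 (best of 7, 6, 10); Player I gets 2.
- B → Column plays c3 (best of 8, 7, 11); Player I gets 2.
- C → Column plays c3 (best of 4, 9, 10); Player I gets 3.
- D → Column plays c3 (best of 1, 1, 8); Player I gets 9.
Maximizing over 2, 2, 3, 9, Player I chooses D. Subgame-perfect outcome: (D, c3) with payoffs (9, 8).

(D, c3)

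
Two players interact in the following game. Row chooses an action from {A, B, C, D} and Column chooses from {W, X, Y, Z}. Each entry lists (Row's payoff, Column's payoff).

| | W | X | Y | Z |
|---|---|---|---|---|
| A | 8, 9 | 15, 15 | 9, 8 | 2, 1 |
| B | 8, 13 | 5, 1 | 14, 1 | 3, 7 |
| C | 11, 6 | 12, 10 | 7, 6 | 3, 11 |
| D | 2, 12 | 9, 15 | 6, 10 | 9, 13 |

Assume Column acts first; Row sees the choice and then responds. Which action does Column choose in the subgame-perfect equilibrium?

X

Solve by backward induction (Column leads).
- W: Row compares 8, 8, 11, 2 and picks C; Column would get 6.
- X: Row compares 15, 5, 12, 9 and picks A; Column would get 15.
- Y: Row compares 9, 14, 7, 6 and picks B; Column would get 1.
- Z: Row compares 2, 3, 3, 9 and picks D; Column would get 13.
Column's induced payoffs are 6, 15, 1, 13, so Column commits to X. Subgame-perfect outcome: (A, X) with payoffs (15, 15).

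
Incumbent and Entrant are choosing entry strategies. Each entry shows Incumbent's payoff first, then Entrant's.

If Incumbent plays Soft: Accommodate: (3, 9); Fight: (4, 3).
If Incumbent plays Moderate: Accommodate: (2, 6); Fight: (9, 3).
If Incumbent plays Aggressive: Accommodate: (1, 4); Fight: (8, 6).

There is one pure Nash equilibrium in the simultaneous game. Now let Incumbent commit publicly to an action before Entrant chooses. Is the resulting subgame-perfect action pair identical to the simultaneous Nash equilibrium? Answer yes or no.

no

Solve by backward induction (Incumbent leads).
- Soft → Entrant plays Accommodate (best of 9, 3); Incumbent gets 3.
- Moderate → Entrant plays Accommodate (best of 6, 3); Incumbent gets 2.
- Aggressive → Entrant plays Fight (best of 4, 6); Incumbent gets 8.
Among 3, 2, 8, the best is 8 at Aggressive. Subgame-perfect outcome: (Aggressive, Fight) with payoffs (8, 6).
For the simultaneous game, intersect best replies.
Incumbent's best replies: Accommodate→Soft; Fight→Moderate.
Entrant's best replies: Soft→Accommodate; Moderate→Accommodate; Aggressive→Fight.
Only (Soft, Accommodate) has each player best-responding; Nash payoffs (3, 9).
Sequential outcome (Aggressive, Fight) differs from the Nash profile (Soft, Accommodate).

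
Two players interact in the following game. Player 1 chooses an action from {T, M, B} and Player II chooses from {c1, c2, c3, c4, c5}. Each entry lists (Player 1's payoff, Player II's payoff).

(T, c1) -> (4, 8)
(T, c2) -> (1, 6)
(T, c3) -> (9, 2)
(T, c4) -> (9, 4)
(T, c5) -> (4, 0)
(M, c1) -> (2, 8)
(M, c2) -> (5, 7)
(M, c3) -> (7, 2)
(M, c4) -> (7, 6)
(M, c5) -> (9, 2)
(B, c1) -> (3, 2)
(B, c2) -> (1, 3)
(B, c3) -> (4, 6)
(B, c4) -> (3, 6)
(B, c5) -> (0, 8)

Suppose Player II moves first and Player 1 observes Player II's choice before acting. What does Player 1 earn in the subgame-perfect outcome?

4

Work backward from Player 1's decision.
- c1: BR = T, leader payoff 8.
- c2: BR = M, leader payoff 7.
- c3: BR = T, leader payoff 2.
- c4: BR = T, leader payoff 4.
- c5: BR = M, leader payoff 2.
Player II's induced payoffs are 8, 7, 2, 4, 2, so Player II commits to c1. Subgame-perfect outcome: (T, c1) with payoffs (4, 8).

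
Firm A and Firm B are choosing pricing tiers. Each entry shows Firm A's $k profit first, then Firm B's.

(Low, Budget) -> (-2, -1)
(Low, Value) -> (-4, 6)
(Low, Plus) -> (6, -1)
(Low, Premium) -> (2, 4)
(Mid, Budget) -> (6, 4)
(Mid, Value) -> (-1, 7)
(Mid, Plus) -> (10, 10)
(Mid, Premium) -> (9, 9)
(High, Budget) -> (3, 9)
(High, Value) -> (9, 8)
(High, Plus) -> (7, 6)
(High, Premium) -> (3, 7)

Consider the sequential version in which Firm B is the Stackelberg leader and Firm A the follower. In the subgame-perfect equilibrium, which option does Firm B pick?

Plus

Backward induction with Firm B moving first.
- Budget: BR = Mid, leader payoff 4.
- Value: BR = High, leader payoff 8.
- Plus: BR = Mid, leader payoff 10.
- Premium: BR = Mid, leader payoff 9.
Firm B's induced payoffs are 4, 8, 10, 9, so Firm B commits to Plus. Subgame-perfect outcome: (Mid, Plus) with payoffs (10, 10).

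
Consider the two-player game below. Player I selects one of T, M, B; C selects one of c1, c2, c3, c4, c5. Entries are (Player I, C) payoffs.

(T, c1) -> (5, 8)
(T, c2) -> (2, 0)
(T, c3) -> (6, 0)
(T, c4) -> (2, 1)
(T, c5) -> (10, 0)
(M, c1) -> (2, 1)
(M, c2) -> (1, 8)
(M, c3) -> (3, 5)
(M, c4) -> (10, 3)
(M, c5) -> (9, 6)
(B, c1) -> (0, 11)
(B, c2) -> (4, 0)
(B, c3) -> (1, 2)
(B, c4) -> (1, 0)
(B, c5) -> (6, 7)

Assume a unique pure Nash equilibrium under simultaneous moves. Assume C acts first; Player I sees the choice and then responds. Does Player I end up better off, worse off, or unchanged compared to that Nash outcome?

unchanged

Work backward from Player I's decision.
- c1 → Player I plays T (best of 5, 2, 0); C gets 8.
- c2 → Player I plays B (best of 2, 1, 4); C gets 0.
- c3 → Player I plays T (best of 6, 3, 1); C gets 0.
- c4 → Player I plays M (best of 2, 10, 1); C gets 3.
- c5 → Player I plays T (best of 10, 9, 6); C gets 0.
Maximizing over 8, 0, 0, 3, 0, C chooses c1. Subgame-perfect outcome: (T, c1) with payoffs (5, 8).
Now find the simultaneous Nash equilibrium.
Player I's best replies: c1→T; c2→B; c3→T; c4→M; c5→T.
C's best replies: T→c1; M→c2; B→c1.
The unique mutual best reply is (T, c1), giving (5, 8).
Player I earns 5 sequentially versus 5 at the Nash outcome: unchanged.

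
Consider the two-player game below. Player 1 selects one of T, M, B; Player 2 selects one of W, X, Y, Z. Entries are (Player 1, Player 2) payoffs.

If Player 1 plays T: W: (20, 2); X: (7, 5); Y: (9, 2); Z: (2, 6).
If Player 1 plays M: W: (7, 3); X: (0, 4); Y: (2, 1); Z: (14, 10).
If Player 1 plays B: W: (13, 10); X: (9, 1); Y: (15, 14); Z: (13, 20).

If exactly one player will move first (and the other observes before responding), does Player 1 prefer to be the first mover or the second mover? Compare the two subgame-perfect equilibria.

second

If Player 1 leads: Player 2's best replies are T→Z, M→Z, B→Z; Player 1's induced payoffs 2, 14, 13; outcome (M, Z), payoffs (14, 10).
If Player 2 leads: Player 1's best replies are W→T, X→B, Y→B, Z→M; Player 2's induced payoffs 2, 1, 14, 10; outcome (B, Y), payoffs (15, 14).
Player 1 gets 14 moving first and 15 moving second, so Player 1 prefers to move second.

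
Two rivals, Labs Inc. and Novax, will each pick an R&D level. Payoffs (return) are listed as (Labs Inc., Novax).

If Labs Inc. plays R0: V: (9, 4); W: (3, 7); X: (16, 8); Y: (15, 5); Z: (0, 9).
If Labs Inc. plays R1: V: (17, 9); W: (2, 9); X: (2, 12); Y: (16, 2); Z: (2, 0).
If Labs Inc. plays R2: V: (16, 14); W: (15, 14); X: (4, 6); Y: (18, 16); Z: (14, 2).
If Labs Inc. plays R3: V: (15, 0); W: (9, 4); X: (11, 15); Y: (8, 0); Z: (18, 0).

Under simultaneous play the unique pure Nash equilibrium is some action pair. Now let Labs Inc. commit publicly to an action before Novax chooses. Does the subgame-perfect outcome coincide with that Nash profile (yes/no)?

Backward induction with Labs Inc. moving first.
- R0 → Novax plays Z (best of 4, 7, 8, 5, 9); Labs Inc. gets 0.
- R1 → Novax plays X (best of 9, 9, 12, 2, 0); Labs Inc. gets 2.
- R2 → Novax plays Y (best of 14, 14, 6, 16, 2); Labs Inc. gets 18.
- R3 → Novax plays X (best of 0, 4, 15, 0, 0); Labs Inc. gets 11.
Labs Inc.'s induced payoffs are 0, 2, 18, 11, so Labs Inc. commits to R2. Subgame-perfect outcome: (R2, Y) with payoffs (18, 16).
Now find the simultaneous Nash equilibrium.
Labs Inc.'s best replies: V→R1; W→R2; X→R0; Y→R2; Z→R3.
Novax's best replies: R0→Z; R1→X; R2→Y; R3→X.
Only (R2, Y) has each player best-responding; Nash payoffs (18, 16).
Sequential outcome (R2, Y) coincides with the Nash profile (R2, Y).

yes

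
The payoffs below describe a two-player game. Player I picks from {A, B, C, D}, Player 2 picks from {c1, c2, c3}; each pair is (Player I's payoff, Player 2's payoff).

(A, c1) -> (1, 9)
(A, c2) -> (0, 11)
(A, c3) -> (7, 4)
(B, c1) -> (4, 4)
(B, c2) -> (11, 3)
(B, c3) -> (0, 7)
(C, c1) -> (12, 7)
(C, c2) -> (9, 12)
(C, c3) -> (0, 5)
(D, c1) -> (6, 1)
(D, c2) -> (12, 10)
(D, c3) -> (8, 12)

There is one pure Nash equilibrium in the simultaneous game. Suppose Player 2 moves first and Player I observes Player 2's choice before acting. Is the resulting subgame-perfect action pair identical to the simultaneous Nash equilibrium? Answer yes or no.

yes

Work backward from Player I's decision.
- c1: BR = C, leader payoff 7.
- c2: BR = D, leader payoff 10.
- c3: BR = D, leader payoff 12.
Maximizing over 7, 10, 12, Player 2 chooses c3. Subgame-perfect outcome: (D, c3) with payoffs (8, 12).
Under simultaneous play:
Player I's best replies: c1→C; c2→D; c3→D.
Player 2's best replies: A→c2; B→c3; C→c2; D→c3.
Only (D, c3) has each player best-responding; Nash payoffs (8, 12).
Sequential outcome (D, c3) coincides with the Nash profile (D, c3).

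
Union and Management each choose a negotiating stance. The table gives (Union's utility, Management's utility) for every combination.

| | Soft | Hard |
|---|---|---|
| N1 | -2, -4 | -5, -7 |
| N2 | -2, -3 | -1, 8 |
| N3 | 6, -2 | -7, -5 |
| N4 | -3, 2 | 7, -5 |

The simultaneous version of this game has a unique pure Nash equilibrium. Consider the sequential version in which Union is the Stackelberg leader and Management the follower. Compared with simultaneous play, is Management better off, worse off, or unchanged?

unchanged

Work backward from Management's decision.
- N1: Management compares -4, -7 and picks Soft; Union would get -2.
- N2: Management compares -3, 8 and picks Hard; Union would get -1.
- N3: Management compares -2, -5 and picks Soft; Union would get 6.
- N4: Management compares 2, -5 and picks Soft; Union would get -3.
Union's induced payoffs are -2, -1, 6, -3, so Union commits to N3. Subgame-perfect outcome: (N3, Soft) with payoffs (6, -2).
For the simultaneous game, intersect best replies.
Union's best replies: Soft→N3; Hard→N4.
Management's best replies: N1→Soft; N2→Hard; N3→Soft; N4→Soft.
The unique mutual best reply is (N3, Soft), giving (6, -2).
Management earns -2 sequentially versus -2 at the Nash outcome: unchanged.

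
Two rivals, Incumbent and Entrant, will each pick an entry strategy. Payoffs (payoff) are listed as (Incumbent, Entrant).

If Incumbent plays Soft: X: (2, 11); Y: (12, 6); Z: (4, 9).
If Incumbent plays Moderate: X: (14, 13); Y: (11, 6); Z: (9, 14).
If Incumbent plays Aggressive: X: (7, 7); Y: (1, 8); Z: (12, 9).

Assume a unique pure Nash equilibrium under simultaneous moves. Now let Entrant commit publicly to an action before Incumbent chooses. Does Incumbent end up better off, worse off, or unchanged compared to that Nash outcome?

better off

Solve by backward induction (Entrant leads).
- X: Incumbent compares 2, 14, 7 and picks Moderate; Entrant would get 13.
- Y: Incumbent compares 12, 11, 1 and picks Soft; Entrant would get 6.
- Z: Incumbent compares 4, 9, 12 and picks Aggressive; Entrant would get 9.
Maximizing over 13, 6, 9, Entrant chooses X. Subgame-perfect outcome: (Moderate, X) with payoffs (14, 13).
Under simultaneous play:
Incumbent's best replies: X→Moderate; Y→Soft; Z→Aggressive.
Entrant's best replies: Soft→X; Moderate→Z; Aggressive→Z.
The unique mutual best reply is (Aggressive, Z), giving (12, 9).
Incumbent earns 14 sequentially versus 12 at the Nash outcome: better off.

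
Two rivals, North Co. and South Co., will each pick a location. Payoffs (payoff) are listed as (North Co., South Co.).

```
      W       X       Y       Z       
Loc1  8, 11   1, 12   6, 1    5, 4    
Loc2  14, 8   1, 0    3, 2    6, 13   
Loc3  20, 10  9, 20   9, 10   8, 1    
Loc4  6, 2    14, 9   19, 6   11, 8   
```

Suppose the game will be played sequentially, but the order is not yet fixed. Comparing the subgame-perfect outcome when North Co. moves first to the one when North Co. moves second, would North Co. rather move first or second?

If North Co. leads: South Co.'s best replies are Loc1→X, Loc2→Z, Loc3→X, Loc4→X; North Co.'s induced payoffs 1, 6, 9, 14; outcome (Loc4, X), payoffs (14, 9).
If South Co. leads: North Co.'s best replies are W→Loc3, X→Loc4, Y→Loc4, Z→Loc4; South Co.'s induced payoffs 10, 9, 6, 8; outcome (Loc3, W), payoffs (20, 10).
North Co. gets 14 moving first and 20 moving second, so North Co. prefers to move second.

second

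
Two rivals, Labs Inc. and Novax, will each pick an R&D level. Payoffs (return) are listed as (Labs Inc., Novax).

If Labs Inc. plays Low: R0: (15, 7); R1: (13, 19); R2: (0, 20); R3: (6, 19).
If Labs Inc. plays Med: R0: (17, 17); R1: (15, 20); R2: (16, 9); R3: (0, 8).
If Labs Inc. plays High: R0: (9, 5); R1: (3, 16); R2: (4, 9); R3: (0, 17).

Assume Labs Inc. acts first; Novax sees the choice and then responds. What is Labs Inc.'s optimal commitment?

Med

Solve by backward induction (Labs Inc. leads).
- Low: BR = R2, leader payoff 0.
- Med: BR = R1, leader payoff 15.
- High: BR = R3, leader payoff 0.
Labs Inc.'s induced payoffs are 0, 15, 0, so Labs Inc. commits to Med. Subgame-perfect outcome: (Med, R1) with payoffs (15, 20).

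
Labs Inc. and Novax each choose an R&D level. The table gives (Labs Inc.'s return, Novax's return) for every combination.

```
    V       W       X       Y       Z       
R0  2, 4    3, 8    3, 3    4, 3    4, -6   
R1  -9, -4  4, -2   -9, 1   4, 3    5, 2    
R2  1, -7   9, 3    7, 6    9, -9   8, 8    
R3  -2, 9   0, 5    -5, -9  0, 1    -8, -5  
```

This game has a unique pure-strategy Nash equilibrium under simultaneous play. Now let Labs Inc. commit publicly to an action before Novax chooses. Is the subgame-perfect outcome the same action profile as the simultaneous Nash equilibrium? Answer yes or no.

Solve by backward induction (Labs Inc. leads).
- R0 → Novax plays W (best of 4, 8, 3, 3, -6); Labs Inc. gets 3.
- R1 → Novax plays Y (best of -4, -2, 1, 3, 2); Labs Inc. gets 4.
- R2 → Novax plays Z (best of -7, 3, 6, -9, 8); Labs Inc. gets 8.
- R3 → Novax plays V (best of 9, 5, -9, 1, -5); Labs Inc. gets -2.
Maximizing over 3, 4, 8, -2, Labs Inc. chooses R2. Subgame-perfect outcome: (R2, Z) with payoffs (8, 8).
Now find the simultaneous Nash equilibrium.
Labs Inc.'s best replies: V→R0; W→R2; X→R2; Y→R2; Z→R2.
Novax's best replies: R0→W; R1→Y; R2→Z; R3→V.
The unique mutual best reply is (R2, Z), giving (8, 8).
Sequential outcome (R2, Z) coincides with the Nash profile (R2, Z).

yes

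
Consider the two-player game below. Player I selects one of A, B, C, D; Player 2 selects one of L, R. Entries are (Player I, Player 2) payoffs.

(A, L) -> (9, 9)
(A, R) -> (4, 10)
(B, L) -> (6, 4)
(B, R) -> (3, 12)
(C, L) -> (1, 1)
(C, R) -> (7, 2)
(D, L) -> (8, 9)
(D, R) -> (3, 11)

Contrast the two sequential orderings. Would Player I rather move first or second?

second

If Player I leads: Player 2's best replies are A→R, B→R, C→R, D→R; Player I's induced payoffs 4, 3, 7, 3; outcome (C, R), payoffs (7, 2).
If Player 2 leads: Player I's best replies are L→A, R→C; Player 2's induced payoffs 9, 2; outcome (A, L), payoffs (9, 9).
Player I gets 7 moving first and 9 moving second, so Player I prefers to move second.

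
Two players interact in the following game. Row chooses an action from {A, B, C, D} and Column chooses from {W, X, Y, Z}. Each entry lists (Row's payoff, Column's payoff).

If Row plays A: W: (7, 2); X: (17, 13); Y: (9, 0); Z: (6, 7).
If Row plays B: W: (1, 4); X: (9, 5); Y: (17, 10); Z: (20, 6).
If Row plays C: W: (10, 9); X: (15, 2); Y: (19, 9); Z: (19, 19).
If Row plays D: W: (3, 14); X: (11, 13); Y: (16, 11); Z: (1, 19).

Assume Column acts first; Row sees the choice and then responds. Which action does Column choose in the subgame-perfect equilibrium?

Work backward from Row's decision.
- W → Row plays C (best of 7, 1, 10, 3); Column gets 9.
- X → Row plays A (best of 17, 9, 15, 11); Column gets 13.
- Y → Row plays C (best of 9, 17, 19, 16); Column gets 9.
- Z → Row plays B (best of 6, 20, 19, 1); Column gets 6.
Among 9, 13, 9, 6, the best is 13 at X. Subgame-perfect outcome: (A, X) with payoffs (17, 13).

X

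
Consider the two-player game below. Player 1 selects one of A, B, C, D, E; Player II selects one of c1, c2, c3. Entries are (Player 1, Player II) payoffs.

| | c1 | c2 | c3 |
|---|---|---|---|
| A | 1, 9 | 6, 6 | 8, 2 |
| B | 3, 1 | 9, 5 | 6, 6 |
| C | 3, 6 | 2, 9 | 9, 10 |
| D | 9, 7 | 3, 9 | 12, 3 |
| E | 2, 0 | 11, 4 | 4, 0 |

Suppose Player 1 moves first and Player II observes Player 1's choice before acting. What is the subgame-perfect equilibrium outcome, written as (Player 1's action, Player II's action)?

(E, c2)

Work backward from Player II's decision.
- A: Player II compares 9, 6, 2 and picks c1; Player 1 would get 1.
- B: Player II compares 1, 5, 6 and picks c3; Player 1 would get 6.
- C: Player II compares 6, 9, 10 and picks c3; Player 1 would get 9.
- D: Player II compares 7, 9, 3 and picks c2; Player 1 would get 3.
- E: Player II compares 0, 4, 0 and picks c2; Player 1 would get 11.
Player 1's induced payoffs are 1, 6, 9, 3, 11, so Player 1 commits to E. Subgame-perfect outcome: (E, c2) with payoffs (11, 4).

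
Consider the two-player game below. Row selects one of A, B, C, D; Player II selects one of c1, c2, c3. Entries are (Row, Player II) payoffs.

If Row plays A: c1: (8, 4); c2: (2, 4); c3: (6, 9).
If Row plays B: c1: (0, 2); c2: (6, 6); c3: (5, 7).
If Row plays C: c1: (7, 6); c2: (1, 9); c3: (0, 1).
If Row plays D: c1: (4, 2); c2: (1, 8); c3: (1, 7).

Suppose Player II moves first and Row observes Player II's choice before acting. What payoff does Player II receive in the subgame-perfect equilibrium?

9

Backward induction with Player II moving first.
- c1: Row compares 8, 0, 7, 4 and picks A; Player II would get 4.
- c2: Row compares 2, 6, 1, 1 and picks B; Player II would get 6.
- c3: Row compares 6, 5, 0, 1 and picks A; Player II would get 9.
Among 4, 6, 9, the best is 9 at c3. Subgame-perfect outcome: (A, c3) with payoffs (6, 9).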